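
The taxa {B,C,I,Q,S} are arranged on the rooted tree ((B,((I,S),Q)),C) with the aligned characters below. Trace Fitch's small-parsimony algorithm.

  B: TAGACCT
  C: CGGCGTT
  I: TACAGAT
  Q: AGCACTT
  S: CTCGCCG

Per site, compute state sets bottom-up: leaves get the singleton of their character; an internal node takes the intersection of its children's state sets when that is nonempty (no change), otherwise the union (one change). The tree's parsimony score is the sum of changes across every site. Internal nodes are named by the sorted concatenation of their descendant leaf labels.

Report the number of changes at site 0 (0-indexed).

3

[col 0] IS: children I:{T}, S:{C} ∪→ {C,T}; cost 1
[col 0] IQS: children IS:{C,T}, Q:{A} ∪→ {A,C,T}; cost 1
[col 0] BIQS: children B:{T}, IQS:{A,C,T} ∩→ {T}; cost 0
[col 0] BCIQS: children BIQS:{T}, C:{C} ∪→ {C,T}; cost 1
[col 1] IS: children I:{A}, S:{T} ∪→ {A,T}; cost 1
[col 1] IQS: children IS:{A,T}, Q:{G} ∪→ {A,G,T}; cost 1
[col 1] BIQS: children B:{A}, IQS:{A,G,T} ∩→ {A}; cost 0
[col 1] BCIQS: children BIQS:{A}, C:{G} ∪→ {A,G}; cost 1
[col 2] IS: children I:{C}, S:{C} ∩→ {C}; cost 0
[col 2] IQS: children IS:{C}, Q:{C} ∩→ {C}; cost 0
[col 2] BIQS: children B:{G}, IQS:{C} ∪→ {C,G}; cost 1
[col 2] BCIQS: children BIQS:{C,G}, C:{G} ∩→ {G}; cost 0
[col 3] IS: children I:{A}, S:{G} ∪→ {A,G}; cost 1
[col 3] IQS: children IS:{A,G}, Q:{A} ∩→ {A}; cost 0
[col 3] BIQS: children B:{A}, IQS:{A} ∩→ {A}; cost 0
[col 3] BCIQS: children BIQS:{A}, C:{C} ∪→ {A,C}; cost 1
[col 4] IS: children I:{G}, S:{C} ∪→ {C,G}; cost 1
[col 4] IQS: children IS:{C,G}, Q:{C} ∩→ {C}; cost 0
[col 4] BIQS: children B:{C}, IQS:{C} ∩→ {C}; cost 0
[col 4] BCIQS: children BIQS:{C}, C:{G} ∪→ {C,G}; cost 1
[col 5] IS: children I:{A}, S:{C} ∪→ {A,C}; cost 1
[col 5] IQS: children IS:{A,C}, Q:{T} ∪→ {A,C,T}; cost 1
[col 5] BIQS: children B:{C}, IQS:{A,C,T} ∩→ {C}; cost 0
[col 5] BCIQS: children BIQS:{C}, C:{T} ∪→ {C,T}; cost 1
[col 6] IS: children I:{T}, S:{G} ∪→ {G,T}; cost 1
[col 6] IQS: children IS:{G,T}, Q:{T} ∩→ {T}; cost 0
[col 6] BIQS: children B:{T}, IQS:{T} ∩→ {T}; cost 0
[col 6] BCIQS: children BIQS:{T}, C:{T} ∩→ {T}; cost 0
per-site changes: [3, 3, 1, 2, 2, 3, 1]; total = 15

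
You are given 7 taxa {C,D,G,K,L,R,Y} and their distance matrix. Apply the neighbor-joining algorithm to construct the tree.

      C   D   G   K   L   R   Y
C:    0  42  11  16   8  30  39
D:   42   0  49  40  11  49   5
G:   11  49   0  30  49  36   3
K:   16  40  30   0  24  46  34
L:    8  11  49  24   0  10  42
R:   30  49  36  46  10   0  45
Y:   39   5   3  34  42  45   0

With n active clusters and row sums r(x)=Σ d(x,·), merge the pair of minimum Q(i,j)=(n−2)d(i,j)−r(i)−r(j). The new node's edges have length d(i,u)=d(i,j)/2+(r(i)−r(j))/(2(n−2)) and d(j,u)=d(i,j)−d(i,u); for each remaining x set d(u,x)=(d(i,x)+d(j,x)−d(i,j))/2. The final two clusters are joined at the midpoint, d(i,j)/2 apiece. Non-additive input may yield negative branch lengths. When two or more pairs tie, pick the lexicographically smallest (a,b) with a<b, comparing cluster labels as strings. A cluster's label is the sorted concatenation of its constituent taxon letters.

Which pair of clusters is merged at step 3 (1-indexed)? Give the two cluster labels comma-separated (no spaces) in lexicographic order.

DY,G

step 1: merge (D,Y) at d=5, Q=-339; branch lengths D→53/10, Y→-3/10; new cluster DY
  updated: d(C,DY)=38, d(DY,G)=47/2, d(DY,K)=69/2, d(DY,L)=24, d(DY,R)=89/2
step 2: merge (L,R) at d=10, Q=-483/2; branch lengths L→-23/16, R→183/16; new cluster LR
  updated: d(C,LR)=14, d(DY,LR)=117/4, d(G,LR)=75/2, d(K,LR)=30
step 3: merge (DY,G) at d=47/2, Q=-627/4; branch lengths DY→125/8, G→63/8; new cluster DGY
  updated: d(C,DGY)=51/4, d(DGY,K)=41/2, d(DGY,LR)=173/8
step 4: merge (C,LR) at d=14, Q=-643/8; branch lengths C→41/32, LR→407/32; new cluster CLR
  updated: d(CLR,DGY)=163/16, d(CLR,K)=16
step 5: merge (CLR,DGY) at d=163/16, Q=-747/16; branch lengths CLR→91/32, DGY→235/32; new cluster CDGLRY
  updated: d(CDGLRY,K)=421/32
step 6: merge (CDGLRY,K) at d=421/32; branch lengths CDGLRY→421/64, K→421/64; new cluster CDGKLRY
final tree: (((C:41/32,(L:-23/16,R:183/16):407/32):91/32,((D:53/10,Y:-3/10):125/8,G:63/8):235/32):421/64,K:421/64)
total length: 2427/32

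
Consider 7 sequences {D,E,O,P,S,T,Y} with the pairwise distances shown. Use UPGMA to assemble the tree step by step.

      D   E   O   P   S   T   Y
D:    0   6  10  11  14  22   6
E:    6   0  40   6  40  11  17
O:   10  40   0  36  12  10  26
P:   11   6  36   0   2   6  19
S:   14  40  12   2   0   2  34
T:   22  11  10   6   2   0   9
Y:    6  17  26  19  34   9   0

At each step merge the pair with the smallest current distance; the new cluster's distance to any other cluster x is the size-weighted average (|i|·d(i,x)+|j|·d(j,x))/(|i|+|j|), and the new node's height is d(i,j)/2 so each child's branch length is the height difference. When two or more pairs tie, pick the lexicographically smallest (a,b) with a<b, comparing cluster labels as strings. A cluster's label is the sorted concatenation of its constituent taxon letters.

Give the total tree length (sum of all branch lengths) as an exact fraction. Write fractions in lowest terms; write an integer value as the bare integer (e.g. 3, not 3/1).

step 1: merge (P,S) at d=2; branch lengths P→1, S→1; new cluster PS
  updated: d(D,PS)=25/2, d(E,PS)=23, d(O,PS)=24, d(PS,T)=4, d(PS,Y)=53/2
step 2: merge (PS,T) at d=4; branch lengths PS→1, T→2; new cluster PST
  updated: d(D,PST)=47/3, d(E,PST)=19, d(O,PST)=58/3, d(PST,Y)=62/3
step 3: merge (D,E) at d=6; branch lengths D→3, E→3; new cluster DE
  updated: d(DE,O)=25, d(DE,PST)=52/3, d(DE,Y)=23/2
step 4: merge (DE,Y) at d=23/2; branch lengths DE→11/4, Y→23/4; new cluster DEY
  updated: d(DEY,O)=76/3, d(DEY,PST)=166/9
step 5: merge (DEY,PST) at d=166/9; branch lengths DEY→125/36, PST→65/9; new cluster DEPSTY
  updated: d(DEPSTY,O)=67/3
step 6: merge (DEPSTY,O) at d=67/3; branch lengths DEPSTY→35/18, O→67/6; new cluster DEOPSTY
final tree: ((((D:3,E:3):11/4,Y:23/4):125/36,((P:1,S:1):1,T:2):65/9):35/18,O:67/6)
total length: 1559/36

1559/36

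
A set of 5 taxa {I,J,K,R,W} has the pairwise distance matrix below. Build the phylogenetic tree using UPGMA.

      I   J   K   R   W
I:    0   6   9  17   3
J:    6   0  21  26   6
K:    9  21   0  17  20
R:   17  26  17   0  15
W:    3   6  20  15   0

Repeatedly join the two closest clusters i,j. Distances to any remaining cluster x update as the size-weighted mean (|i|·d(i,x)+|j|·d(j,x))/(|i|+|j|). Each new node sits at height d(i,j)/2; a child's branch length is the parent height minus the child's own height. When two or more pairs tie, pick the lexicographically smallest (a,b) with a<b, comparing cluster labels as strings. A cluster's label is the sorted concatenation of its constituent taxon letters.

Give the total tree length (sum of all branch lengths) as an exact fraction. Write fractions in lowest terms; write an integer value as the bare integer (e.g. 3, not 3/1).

379/12

iteration 1: select I,W (d=3); attach at lengths (3/2, 3/2); label the merged cluster IW
  updated: d(IW,J)=6, d(IW,K)=29/2, d(IW,R)=16
iteration 2: select IW,J (d=6); attach at lengths (3/2, 3); label the merged cluster IJW
  updated: d(IJW,K)=50/3, d(IJW,R)=58/3
iteration 3: select IJW,K (d=50/3); attach at lengths (16/3, 25/3); label the merged cluster IJKW
  updated: d(IJKW,R)=75/4
iteration 4: select IJKW,R (d=75/4); attach at lengths (25/24, 75/8); label the merged cluster IJKRW
final tree: ((((I:3/2,W:3/2):3/2,J:3):16/3,K:25/3):25/24,R:75/8)
total length: 379/12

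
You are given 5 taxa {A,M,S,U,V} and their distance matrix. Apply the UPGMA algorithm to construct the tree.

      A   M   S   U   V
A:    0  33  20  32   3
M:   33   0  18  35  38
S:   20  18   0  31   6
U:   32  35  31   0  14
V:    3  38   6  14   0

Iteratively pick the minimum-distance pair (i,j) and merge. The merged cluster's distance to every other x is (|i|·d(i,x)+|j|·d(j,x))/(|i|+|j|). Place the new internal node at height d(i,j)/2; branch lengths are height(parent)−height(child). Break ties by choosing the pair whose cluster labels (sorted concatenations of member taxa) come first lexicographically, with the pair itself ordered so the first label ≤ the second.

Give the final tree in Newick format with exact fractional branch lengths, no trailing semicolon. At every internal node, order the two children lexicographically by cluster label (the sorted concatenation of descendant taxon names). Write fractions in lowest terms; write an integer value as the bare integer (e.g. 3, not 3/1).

((((A:3/2,V:3/2):5,S:13/2):19/3,U:77/6):8/3,M:31/2)

step 1: merge (A,V) at d=3; branch lengths A→3/2, V→3/2; new cluster AV
  updated: d(AV,M)=71/2, d(AV,S)=13, d(AV,U)=23
step 2: merge (AV,S) at d=13; branch lengths AV→5, S→13/2; new cluster ASV
  updated: d(ASV,M)=89/3, d(ASV,U)=77/3
step 3: merge (ASV,U) at d=77/3; branch lengths ASV→19/3, U→77/6; new cluster ASUV
  updated: d(ASUV,M)=31
step 4: merge (ASUV,M) at d=31; branch lengths ASUV→8/3, M→31/2; new cluster AMSUV
final tree: ((((A:3/2,V:3/2):5,S:13/2):19/3,U:77/6):8/3,M:31/2)
total length: 311/6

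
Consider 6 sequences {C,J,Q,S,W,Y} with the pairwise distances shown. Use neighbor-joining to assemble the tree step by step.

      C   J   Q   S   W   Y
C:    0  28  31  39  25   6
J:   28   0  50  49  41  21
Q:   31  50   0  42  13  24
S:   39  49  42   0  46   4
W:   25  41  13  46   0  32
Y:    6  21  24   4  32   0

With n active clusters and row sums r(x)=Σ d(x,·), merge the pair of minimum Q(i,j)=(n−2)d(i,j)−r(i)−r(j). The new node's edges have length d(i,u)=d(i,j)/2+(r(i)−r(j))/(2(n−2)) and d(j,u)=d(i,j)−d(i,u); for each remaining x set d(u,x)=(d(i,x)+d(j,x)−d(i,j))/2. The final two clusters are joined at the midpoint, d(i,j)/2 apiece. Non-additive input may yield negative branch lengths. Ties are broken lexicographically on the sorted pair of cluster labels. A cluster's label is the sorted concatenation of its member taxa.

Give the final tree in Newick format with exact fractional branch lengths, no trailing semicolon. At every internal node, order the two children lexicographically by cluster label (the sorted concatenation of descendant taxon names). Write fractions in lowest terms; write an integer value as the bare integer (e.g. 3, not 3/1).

(((C:25/4,(Q:55/8,W:49/8):61/4):3/2,J:85/4):47/8,(S:89/6,Y:-65/6):47/8)

step 1: merge (Q,W) at d=13, Q=-265; branch lengths Q→55/8, W→49/8; new cluster QW
  updated: d(C,QW)=43/2, d(J,QW)=39, d(QW,S)=75/2, d(QW,Y)=43/2
step 2: merge (S,Y) at d=4, Q=-170; branch lengths S→89/6, Y→-65/6; new cluster SY
  updated: d(C,SY)=41/2, d(J,SY)=33, d(QW,SY)=55/2
step 3: merge (C,QW) at d=43/2, Q=-115; branch lengths C→25/4, QW→61/4; new cluster CQW
  updated: d(CQW,J)=91/4, d(CQW,SY)=53/4
step 4: merge (CQW,J) at d=91/4, Q=-69; branch lengths CQW→3/2, J→85/4; new cluster CJQW
  updated: d(CJQW,SY)=47/4
step 5: merge (CJQW,SY) at d=47/4; branch lengths CJQW→47/8, SY→47/8; new cluster CJQSWY
final tree: (((C:25/4,(Q:55/8,W:49/8):61/4):3/2,J:85/4):47/8,(S:89/6,Y:-65/6):47/8)
total length: 73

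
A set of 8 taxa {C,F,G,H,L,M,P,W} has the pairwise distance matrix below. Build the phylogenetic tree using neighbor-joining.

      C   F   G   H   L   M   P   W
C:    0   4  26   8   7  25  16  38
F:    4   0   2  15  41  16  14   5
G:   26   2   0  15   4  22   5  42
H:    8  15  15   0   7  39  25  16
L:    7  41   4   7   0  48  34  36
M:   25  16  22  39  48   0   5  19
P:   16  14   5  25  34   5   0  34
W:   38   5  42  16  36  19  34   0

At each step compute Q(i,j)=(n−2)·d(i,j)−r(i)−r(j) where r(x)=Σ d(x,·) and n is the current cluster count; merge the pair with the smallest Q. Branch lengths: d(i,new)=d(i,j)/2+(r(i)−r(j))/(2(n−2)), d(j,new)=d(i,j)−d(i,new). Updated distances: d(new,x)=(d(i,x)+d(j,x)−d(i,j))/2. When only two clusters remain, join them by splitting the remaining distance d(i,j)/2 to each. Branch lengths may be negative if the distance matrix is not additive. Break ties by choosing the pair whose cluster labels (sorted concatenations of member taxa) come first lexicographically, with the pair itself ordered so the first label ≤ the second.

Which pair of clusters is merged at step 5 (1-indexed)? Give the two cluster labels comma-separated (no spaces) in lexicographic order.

C,L

step 1: merge (M,P) at d=5, Q=-277; branch lengths M→71/12, P→-11/12; new cluster MP
  updated: d(C,MP)=18, d(F,MP)=25/2, d(G,MP)=11, d(H,MP)=59/2, d(L,MP)=77/2, d(MP,W)=24
step 2: merge (F,W) at d=5, Q=-431/2; branch lengths F→-113/20, W→213/20; new cluster FW
  updated: d(C,FW)=37/2, d(FW,G)=39/2, d(FW,H)=13, d(FW,L)=36, d(FW,MP)=63/4
step 3: merge (FW,MP) at d=63/4, Q=-305/2; branch lengths FW→53/8, MP→73/8; new cluster FMPW
  updated: d(C,FMPW)=83/8, d(FMPW,G)=59/8, d(FMPW,H)=107/8, d(FMPW,L)=235/8
step 4: merge (FMPW,G) at d=59/8, Q=-363/4; branch lengths FMPW→121/24, G→7/3; new cluster FGMPW
  updated: d(C,FGMPW)=29/2, d(FGMPW,H)=21/2, d(FGMPW,L)=13
step 5: merge (C,L) at d=7, Q=-85/2; branch lengths C→33/8, L→23/8; new cluster CL
  updated: d(CL,FGMPW)=41/4, d(CL,H)=4
step 6: merge (CL,FGMPW) at d=41/4, Q=-99/4; branch lengths CL→15/8, FGMPW→67/8; new cluster CFGLMPW
  updated: d(CFGLMPW,H)=17/8
step 7: merge (CFGLMPW,H) at d=17/8; branch lengths CFGLMPW→17/16, H→17/16; new cluster CFGHLMPW
final tree: (((C:33/8,L:23/8):15/8,(((F:-113/20,W:213/20):53/8,(M:71/12,P:-11/12):73/8):121/24,G:7/3):67/8):17/16,H:17/16)
total length: 105/2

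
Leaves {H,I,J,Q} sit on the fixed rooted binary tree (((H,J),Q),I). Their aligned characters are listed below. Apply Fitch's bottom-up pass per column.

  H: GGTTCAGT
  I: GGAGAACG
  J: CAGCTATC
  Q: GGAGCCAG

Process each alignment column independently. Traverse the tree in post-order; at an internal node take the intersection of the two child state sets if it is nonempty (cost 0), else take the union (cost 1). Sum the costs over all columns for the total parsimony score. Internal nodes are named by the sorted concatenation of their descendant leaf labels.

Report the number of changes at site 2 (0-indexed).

HJ@0: {G} ∪ {C} = {C,G} (union, +1)
HJQ@0: {C,G} ∩ {G} = {G} (intersection, +0)
HIJQ@0: {G} ∩ {G} = {G} (intersection, +0)
HJ@1: {G} ∪ {A} = {A,G} (union, +1)
HJQ@1: {A,G} ∩ {G} = {G} (intersection, +0)
HIJQ@1: {G} ∩ {G} = {G} (intersection, +0)
HJ@2: {T} ∪ {G} = {G,T} (union, +1)
HJQ@2: {G,T} ∪ {A} = {A,G,T} (union, +1)
HIJQ@2: {A,G,T} ∩ {A} = {A} (intersection, +0)
HJ@3: {T} ∪ {C} = {C,T} (union, +1)
HJQ@3: {C,T} ∪ {G} = {C,G,T} (union, +1)
HIJQ@3: {C,G,T} ∩ {G} = {G} (intersection, +0)
HJ@4: {C} ∪ {T} = {C,T} (union, +1)
HJQ@4: {C,T} ∩ {C} = {C} (intersection, +0)
HIJQ@4: {C} ∪ {A} = {A,C} (union, +1)
HJ@5: {A} ∩ {A} = {A} (intersection, +0)
HJQ@5: {A} ∪ {C} = {A,C} (union, +1)
HIJQ@5: {A,C} ∩ {A} = {A} (intersection, +0)
HJ@6: {G} ∪ {T} = {G,T} (union, +1)
HJQ@6: {G,T} ∪ {A} = {A,G,T} (union, +1)
HIJQ@6: {A,G,T} ∪ {C} = {A,C,G,T} (union, +1)
HJ@7: {T} ∪ {C} = {C,T} (union, +1)
HJQ@7: {C,T} ∪ {G} = {C,G,T} (union, +1)
HIJQ@7: {C,G,T} ∩ {G} = {G} (intersection, +0)
per-site changes: [1, 1, 2, 2, 2, 1, 3, 2]; total = 14

2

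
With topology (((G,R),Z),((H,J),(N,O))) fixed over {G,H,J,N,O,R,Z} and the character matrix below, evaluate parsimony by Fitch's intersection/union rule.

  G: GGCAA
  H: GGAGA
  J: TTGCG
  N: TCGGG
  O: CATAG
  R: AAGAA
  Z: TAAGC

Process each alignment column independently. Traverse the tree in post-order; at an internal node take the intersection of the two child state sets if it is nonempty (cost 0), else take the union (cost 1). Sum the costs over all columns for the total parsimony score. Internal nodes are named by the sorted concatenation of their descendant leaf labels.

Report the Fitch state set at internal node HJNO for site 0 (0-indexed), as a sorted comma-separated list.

T

site 0, node GR: G={G} ∪ R={A} → {A,G} (+1)
site 0, node GRZ: GR={A,G} ∪ Z={T} → {A,G,T} (+1)
site 0, node HJ: H={G} ∪ J={T} → {G,T} (+1)
site 0, node NO: N={T} ∪ O={C} → {C,T} (+1)
site 0, node HJNO: HJ={G,T} ∩ NO={C,T} → {T} (+0)
site 0, node GHJNORZ: GRZ={A,G,T} ∩ HJNO={T} → {T} (+0)
site 1, node GR: G={G} ∪ R={A} → {A,G} (+1)
site 1, node GRZ: GR={A,G} ∩ Z={A} → {A} (+0)
site 1, node HJ: H={G} ∪ J={T} → {G,T} (+1)
site 1, node NO: N={C} ∪ O={A} → {A,C} (+1)
site 1, node HJNO: HJ={G,T} ∪ NO={A,C} → {A,C,G,T} (+1)
site 1, node GHJNORZ: GRZ={A} ∩ HJNO={A,C,G,T} → {A} (+0)
site 2, node GR: G={C} ∪ R={G} → {C,G} (+1)
site 2, node GRZ: GR={C,G} ∪ Z={A} → {A,C,G} (+1)
site 2, node HJ: H={A} ∪ J={G} → {A,G} (+1)
site 2, node NO: N={G} ∪ O={T} → {G,T} (+1)
site 2, node HJNO: HJ={A,G} ∩ NO={G,T} → {G} (+0)
site 2, node GHJNORZ: GRZ={A,C,G} ∩ HJNO={G} → {G} (+0)
site 3, node GR: G={A} ∩ R={A} → {A} (+0)
site 3, node GRZ: GR={A} ∪ Z={G} → {A,G} (+1)
site 3, node HJ: H={G} ∪ J={C} → {C,G} (+1)
site 3, node NO: N={G} ∪ O={A} → {A,G} (+1)
site 3, node HJNO: HJ={C,G} ∩ NO={A,G} → {G} (+0)
site 3, node GHJNORZ: GRZ={A,G} ∩ HJNO={G} → {G} (+0)
site 4, node GR: G={A} ∩ R={A} → {A} (+0)
site 4, node GRZ: GR={A} ∪ Z={C} → {A,C} (+1)
site 4, node HJ: H={A} ∪ J={G} → {A,G} (+1)
site 4, node NO: N={G} ∩ O={G} → {G} (+0)
site 4, node HJNO: HJ={A,G} ∩ NO={G} → {G} (+0)
site 4, node GHJNORZ: GRZ={A,C} ∪ HJNO={G} → {A,C,G} (+1)
per-site changes: [4, 4, 4, 3, 3]; total = 18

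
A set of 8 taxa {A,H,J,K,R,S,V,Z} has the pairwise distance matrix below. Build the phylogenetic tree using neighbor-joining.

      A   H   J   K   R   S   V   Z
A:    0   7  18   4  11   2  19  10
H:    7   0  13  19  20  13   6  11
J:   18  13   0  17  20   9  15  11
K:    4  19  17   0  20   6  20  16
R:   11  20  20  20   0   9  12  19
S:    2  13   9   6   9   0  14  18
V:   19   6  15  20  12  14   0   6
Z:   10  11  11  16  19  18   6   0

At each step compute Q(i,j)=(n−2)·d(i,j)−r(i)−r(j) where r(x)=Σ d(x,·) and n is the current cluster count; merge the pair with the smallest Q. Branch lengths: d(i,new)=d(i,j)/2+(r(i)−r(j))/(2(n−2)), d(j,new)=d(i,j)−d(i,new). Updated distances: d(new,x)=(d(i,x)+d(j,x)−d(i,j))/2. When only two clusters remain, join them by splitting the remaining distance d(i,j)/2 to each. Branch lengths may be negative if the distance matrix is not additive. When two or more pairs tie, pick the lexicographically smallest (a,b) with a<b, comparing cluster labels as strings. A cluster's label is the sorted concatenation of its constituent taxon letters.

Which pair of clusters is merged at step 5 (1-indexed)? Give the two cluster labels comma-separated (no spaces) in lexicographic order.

step 1: merge (A,K) at d=4, Q=-149; branch lengths A→-7/12, K→55/12; new cluster AK
  updated: d(AK,H)=11, d(AK,J)=31/2, d(AK,R)=27/2, d(AK,S)=2, d(AK,V)=35/2, d(AK,Z)=11
step 2: merge (AK,S) at d=2, Q=-251/2; branch lengths AK→31/20, S→9/20; new cluster AKS
  updated: d(AKS,H)=11, d(AKS,J)=45/4, d(AKS,R)=41/4, d(AKS,V)=59/4, d(AKS,Z)=27/2
step 3: merge (AKS,R) at d=41/4, Q=-101; branch lengths AKS→41/16, R→123/16; new cluster AKRS
  updated: d(AKRS,H)=83/8, d(AKRS,J)=21/2, d(AKRS,V)=33/4, d(AKRS,Z)=89/8
step 4: merge (AKRS,J) at d=21/2, Q=-233/4; branch lengths AKRS→89/24, J→163/24; new cluster AJKRS
  updated: d(AJKRS,H)=103/16, d(AJKRS,V)=51/8, d(AJKRS,Z)=93/16
step 5: merge (AJKRS,Z) at d=93/16, Q=-477/16; branch lengths AJKRS→119/64, Z→253/64; new cluster AJKRSZ
  updated: d(AJKRSZ,H)=93/16, d(AJKRSZ,V)=105/32
step 6: merge (AJKRSZ,H) at d=93/16, Q=-483/32; branch lengths AJKRSZ→99/64, H→273/64; new cluster AHJKRSZ
  updated: d(AHJKRSZ,V)=111/64
step 7: merge (AHJKRSZ,V) at d=111/64; branch lengths AHJKRSZ→111/128, V→111/128; new cluster AHJKRSVZ
final tree: (((((((A:-7/12,K:55/12):31/20,S:9/20):41/16,R:123/16):89/24,J:163/24):119/64,Z:253/64):99/64,H:273/64):111/128,V:111/128)
total length: 2567/64

AJKRS,Z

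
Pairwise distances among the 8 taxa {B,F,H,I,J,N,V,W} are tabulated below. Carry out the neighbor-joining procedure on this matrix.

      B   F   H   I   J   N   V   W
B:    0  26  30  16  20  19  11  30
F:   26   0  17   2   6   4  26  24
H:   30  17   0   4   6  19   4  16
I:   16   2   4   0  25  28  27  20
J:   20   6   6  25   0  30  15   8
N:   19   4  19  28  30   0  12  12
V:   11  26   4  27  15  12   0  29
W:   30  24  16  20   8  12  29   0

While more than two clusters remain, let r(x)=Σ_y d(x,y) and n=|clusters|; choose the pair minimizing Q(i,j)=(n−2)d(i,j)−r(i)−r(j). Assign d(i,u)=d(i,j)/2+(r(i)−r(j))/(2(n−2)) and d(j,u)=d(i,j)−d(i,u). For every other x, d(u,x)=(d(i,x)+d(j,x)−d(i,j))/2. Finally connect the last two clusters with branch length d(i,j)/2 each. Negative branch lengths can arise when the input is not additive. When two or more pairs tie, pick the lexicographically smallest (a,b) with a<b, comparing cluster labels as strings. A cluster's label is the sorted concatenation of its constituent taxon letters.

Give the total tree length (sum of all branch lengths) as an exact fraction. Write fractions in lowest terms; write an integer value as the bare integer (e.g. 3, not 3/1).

817/16

step 1: merge (F,I) at d=2, Q=-215; branch lengths F→-5/12, I→29/12; new cluster FI
  updated: d(B,FI)=20, d(FI,H)=19/2, d(FI,J)=29/2, d(FI,N)=15, d(FI,V)=51/2, d(FI,W)=21
step 2: merge (B,V) at d=11, Q=-343/2; branch lengths B→177/20, V→43/20; new cluster BV
  updated: d(BV,FI)=69/4, d(BV,H)=23/2, d(BV,J)=12, d(BV,N)=10, d(BV,W)=24
step 3: merge (BV,N) at d=10, Q=-483/4; branch lengths BV→115/32, N→205/32; new cluster BNV
  updated: d(BNV,FI)=89/8, d(BNV,H)=41/4, d(BNV,J)=16, d(BNV,W)=13
step 4: merge (J,W) at d=8, Q=-157/2; branch lengths J→7/4, W→25/4; new cluster JW
  updated: d(BNV,JW)=21/2, d(FI,JW)=55/4, d(H,JW)=7
step 5: merge (BNV,FI) at d=89/8, Q=-44; branch lengths BNV→79/16, FI→99/16; new cluster BFINV
  updated: d(BFINV,H)=69/16, d(BFINV,JW)=105/16
step 6: merge (BFINV,H) at d=69/16, Q=-143/8; branch lengths BFINV→31/16, H→19/8; new cluster BFHINV
  updated: d(BFHINV,JW)=37/8
step 7: merge (BFHINV,JW) at d=37/8; branch lengths BFHINV→37/16, JW→37/16; new cluster BFHIJNVW
final tree: (((((B:177/20,V:43/20):115/32,N:205/32):79/16,(F:-5/12,I:29/12):99/16):31/16,H:19/8):37/16,(J:7/4,W:25/4):37/16)
total length: 817/16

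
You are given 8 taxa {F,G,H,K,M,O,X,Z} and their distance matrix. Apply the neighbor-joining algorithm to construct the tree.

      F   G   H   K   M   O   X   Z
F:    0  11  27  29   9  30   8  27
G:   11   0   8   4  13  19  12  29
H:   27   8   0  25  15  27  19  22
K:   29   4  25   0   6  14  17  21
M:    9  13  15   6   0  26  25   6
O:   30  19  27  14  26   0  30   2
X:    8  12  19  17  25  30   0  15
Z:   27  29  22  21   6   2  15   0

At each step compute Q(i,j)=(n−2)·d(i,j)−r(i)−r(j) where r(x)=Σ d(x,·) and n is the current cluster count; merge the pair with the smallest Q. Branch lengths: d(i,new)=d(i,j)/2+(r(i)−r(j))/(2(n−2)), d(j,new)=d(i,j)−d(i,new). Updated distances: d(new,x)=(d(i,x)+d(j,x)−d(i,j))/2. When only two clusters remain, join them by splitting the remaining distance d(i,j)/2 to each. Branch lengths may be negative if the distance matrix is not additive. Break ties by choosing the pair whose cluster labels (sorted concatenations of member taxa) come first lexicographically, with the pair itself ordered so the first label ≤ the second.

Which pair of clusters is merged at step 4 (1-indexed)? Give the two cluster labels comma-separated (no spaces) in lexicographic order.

step 1: merge (O,Z) at d=2, Q=-258; branch lengths O→19/6, Z→-7/6; new cluster OZ
  updated: d(F,OZ)=55/2, d(G,OZ)=23, d(H,OZ)=47/2, d(K,OZ)=33/2, d(M,OZ)=15, d(OZ,X)=43/2
step 2: merge (F,X) at d=8, Q=-174; branch lengths F→49/10, X→31/10; new cluster FX
  updated: d(FX,G)=15/2, d(FX,H)=19, d(FX,K)=19, d(FX,M)=13, d(FX,OZ)=41/2
step 3: merge (G,H) at d=8, Q=-114; branch lengths G→-3/8, H→67/8; new cluster GH
  updated: d(FX,GH)=37/4, d(GH,K)=21/2, d(GH,M)=10, d(GH,OZ)=77/4
step 4: merge (FX,GH) at d=37/4, Q=-83; branch lengths FX→27/4, GH→5/2; new cluster FGHX
  updated: d(FGHX,K)=81/8, d(FGHX,M)=55/8, d(FGHX,OZ)=61/4
step 5: merge (FGHX,OZ) at d=61/4, Q=-97/2; branch lengths FGHX→4, OZ→45/4; new cluster FGHOXZ
  updated: d(FGHOXZ,K)=91/16, d(FGHOXZ,M)=53/16
step 6: merge (FGHOXZ,K) at d=91/16, Q=-15; branch lengths FGHOXZ→3/2, K→67/16; new cluster FGHKOXZ
  updated: d(FGHKOXZ,M)=29/16
step 7: merge (FGHKOXZ,M) at d=29/16; branch lengths FGHKOXZ→29/32, M→29/32; new cluster FGHKMOXZ
final tree: (((((F:49/10,X:31/10):27/4,(G:-3/8,H:67/8):5/2):4,(O:19/6,Z:-7/6):45/4):3/2,K:67/16):29/32,M:29/32)
total length: 50

FX,GH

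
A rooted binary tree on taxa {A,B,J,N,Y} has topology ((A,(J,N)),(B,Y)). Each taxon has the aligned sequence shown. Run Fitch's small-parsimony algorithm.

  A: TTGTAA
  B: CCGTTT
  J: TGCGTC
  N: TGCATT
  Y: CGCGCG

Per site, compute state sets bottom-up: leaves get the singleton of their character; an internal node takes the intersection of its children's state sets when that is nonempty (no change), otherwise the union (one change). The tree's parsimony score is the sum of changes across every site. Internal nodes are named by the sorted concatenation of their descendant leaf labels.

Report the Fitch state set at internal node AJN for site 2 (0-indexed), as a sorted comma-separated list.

C,G

JN@0: {T} ∩ {T} = {T} (intersection, +0)
AJN@0: {T} ∩ {T} = {T} (intersection, +0)
BY@0: {C} ∩ {C} = {C} (intersection, +0)
ABJNY@0: {T} ∪ {C} = {C,T} (union, +1)
JN@1: {G} ∩ {G} = {G} (intersection, +0)
AJN@1: {T} ∪ {G} = {G,T} (union, +1)
BY@1: {C} ∪ {G} = {C,G} (union, +1)
ABJNY@1: {G,T} ∩ {C,G} = {G} (intersection, +0)
JN@2: {C} ∩ {C} = {C} (intersection, +0)
AJN@2: {G} ∪ {C} = {C,G} (union, +1)
BY@2: {G} ∪ {C} = {C,G} (union, +1)
ABJNY@2: {C,G} ∩ {C,G} = {C,G} (intersection, +0)
JN@3: {G} ∪ {A} = {A,G} (union, +1)
AJN@3: {T} ∪ {A,G} = {A,G,T} (union, +1)
BY@3: {T} ∪ {G} = {G,T} (union, +1)
ABJNY@3: {A,G,T} ∩ {G,T} = {G,T} (intersection, +0)
JN@4: {T} ∩ {T} = {T} (intersection, +0)
AJN@4: {A} ∪ {T} = {A,T} (union, +1)
BY@4: {T} ∪ {C} = {C,T} (union, +1)
ABJNY@4: {A,T} ∩ {C,T} = {T} (intersection, +0)
JN@5: {C} ∪ {T} = {C,T} (union, +1)
AJN@5: {A} ∪ {C,T} = {A,C,T} (union, +1)
BY@5: {T} ∪ {G} = {G,T} (union, +1)
ABJNY@5: {A,C,T} ∩ {G,T} = {T} (intersection, +0)
per-site changes: [1, 2, 2, 3, 2, 3]; total = 13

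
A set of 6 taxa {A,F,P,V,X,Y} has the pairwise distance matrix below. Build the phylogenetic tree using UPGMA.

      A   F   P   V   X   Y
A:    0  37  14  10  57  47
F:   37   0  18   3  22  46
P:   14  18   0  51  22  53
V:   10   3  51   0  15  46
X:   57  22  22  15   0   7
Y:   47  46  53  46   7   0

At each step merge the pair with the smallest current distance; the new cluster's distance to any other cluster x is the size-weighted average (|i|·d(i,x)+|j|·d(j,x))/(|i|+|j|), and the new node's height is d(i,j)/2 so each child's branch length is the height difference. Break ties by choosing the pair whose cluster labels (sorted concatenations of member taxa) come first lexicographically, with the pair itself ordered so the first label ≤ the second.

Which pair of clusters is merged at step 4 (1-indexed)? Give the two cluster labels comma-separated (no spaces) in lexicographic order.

AP,FV

step 1: merge (F,V) at d=3; branch lengths F→3/2, V→3/2; new cluster FV
  updated: d(A,FV)=47/2, d(FV,P)=69/2, d(FV,X)=37/2, d(FV,Y)=46
step 2: merge (X,Y) at d=7; branch lengths X→7/2, Y→7/2; new cluster XY
  updated: d(A,XY)=52, d(FV,XY)=129/4, d(P,XY)=75/2
step 3: merge (A,P) at d=14; branch lengths A→7, P→7; new cluster AP
  updated: d(AP,FV)=29, d(AP,XY)=179/4
step 4: merge (AP,FV) at d=29; branch lengths AP→15/2, FV→13; new cluster AFPV
  updated: d(AFPV,XY)=77/2
step 5: merge (AFPV,XY) at d=77/2; branch lengths AFPV→19/4, XY→63/4; new cluster AFPVXY
final tree: (((A:7,P:7):15/2,(F:3/2,V:3/2):13):19/4,(X:7/2,Y:7/2):63/4)
total length: 65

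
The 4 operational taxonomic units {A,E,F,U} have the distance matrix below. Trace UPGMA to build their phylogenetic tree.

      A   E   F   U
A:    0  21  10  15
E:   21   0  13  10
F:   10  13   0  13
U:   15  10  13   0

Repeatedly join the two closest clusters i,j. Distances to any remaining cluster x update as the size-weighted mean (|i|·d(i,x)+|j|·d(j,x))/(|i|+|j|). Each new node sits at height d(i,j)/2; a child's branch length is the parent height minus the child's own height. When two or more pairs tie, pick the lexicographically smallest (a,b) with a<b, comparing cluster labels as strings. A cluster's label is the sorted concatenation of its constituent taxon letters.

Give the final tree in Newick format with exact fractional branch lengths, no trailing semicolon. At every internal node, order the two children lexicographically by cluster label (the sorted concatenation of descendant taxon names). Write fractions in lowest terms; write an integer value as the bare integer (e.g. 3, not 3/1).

((A:5,F:5):11/4,(E:5,U:5):11/4)

step 1: merge (A,F) at d=10; branch lengths A→5, F→5; new cluster AF
  updated: d(AF,E)=17, d(AF,U)=14
step 2: merge (E,U) at d=10; branch lengths E→5, U→5; new cluster EU
  updated: d(AF,EU)=31/2
step 3: merge (AF,EU) at d=31/2; branch lengths AF→11/4, EU→11/4; new cluster AEFU
final tree: ((A:5,F:5):11/4,(E:5,U:5):11/4)
total length: 51/2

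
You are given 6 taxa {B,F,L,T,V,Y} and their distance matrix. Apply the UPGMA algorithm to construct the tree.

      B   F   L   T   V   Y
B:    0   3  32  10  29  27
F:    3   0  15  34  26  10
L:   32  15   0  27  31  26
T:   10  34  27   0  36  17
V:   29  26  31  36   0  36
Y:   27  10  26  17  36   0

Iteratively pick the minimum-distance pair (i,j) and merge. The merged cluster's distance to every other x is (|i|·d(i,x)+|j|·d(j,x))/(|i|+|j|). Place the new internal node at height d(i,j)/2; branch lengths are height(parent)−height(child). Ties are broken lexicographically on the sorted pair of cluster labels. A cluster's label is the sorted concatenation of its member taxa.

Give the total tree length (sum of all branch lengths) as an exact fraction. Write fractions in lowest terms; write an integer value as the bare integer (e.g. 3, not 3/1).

1. join B+F (d=3) ⇒ BF; edges |B|=3/2, |F|=3/2
  updated: d(BF,L)=47/2, d(BF,T)=22, d(BF,V)=55/2, d(BF,Y)=37/2
2. join T+Y (d=17) ⇒ TY; edges |T|=17/2, |Y|=17/2
  updated: d(BF,TY)=81/4, d(L,TY)=53/2, d(TY,V)=36
3. join BF+TY (d=81/4) ⇒ BFTY; edges |BF|=69/8, |TY|=13/8
  updated: d(BFTY,L)=25, d(BFTY,V)=127/4
4. join BFTY+L (d=25) ⇒ BFLTY; edges |BFTY|=19/8, |L|=25/2
  updated: d(BFLTY,V)=158/5
5. join BFLTY+V (d=158/5) ⇒ BFLTVY; edges |BFLTY|=33/10, |V|=79/5
final tree: ((((B:3/2,F:3/2):69/8,(T:17/2,Y:17/2):13/8):19/8,L:25/2):33/10,V:79/5)
total length: 2569/40

2569/40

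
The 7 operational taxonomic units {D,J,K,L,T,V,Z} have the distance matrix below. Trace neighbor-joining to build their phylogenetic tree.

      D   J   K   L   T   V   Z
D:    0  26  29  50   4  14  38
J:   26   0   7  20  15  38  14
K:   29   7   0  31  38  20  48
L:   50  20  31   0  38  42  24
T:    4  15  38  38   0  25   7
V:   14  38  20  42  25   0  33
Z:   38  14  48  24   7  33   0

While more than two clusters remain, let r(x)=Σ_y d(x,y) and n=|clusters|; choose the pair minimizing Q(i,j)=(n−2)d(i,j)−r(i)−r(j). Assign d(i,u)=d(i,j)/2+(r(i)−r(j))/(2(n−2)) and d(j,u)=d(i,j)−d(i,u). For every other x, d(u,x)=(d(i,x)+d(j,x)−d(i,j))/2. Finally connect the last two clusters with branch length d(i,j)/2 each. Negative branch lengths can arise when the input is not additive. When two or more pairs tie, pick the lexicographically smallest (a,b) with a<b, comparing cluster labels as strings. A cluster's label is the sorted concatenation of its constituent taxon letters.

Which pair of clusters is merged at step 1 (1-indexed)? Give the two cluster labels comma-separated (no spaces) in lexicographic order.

D,T

iteration 1: select D,T (d=4, Q=-268); attach at lengths (27/5, -7/5); label the merged cluster DT
  updated: d(DT,J)=37/2, d(DT,K)=63/2, d(DT,L)=42, d(DT,V)=35/2, d(DT,Z)=41/2
iteration 2: select DT,V (d=35/2, Q=-421/2); attach at lengths (99/16, 181/16); label the merged cluster DTV
  updated: d(DTV,J)=39/2, d(DTV,K)=17, d(DTV,L)=133/4, d(DTV,Z)=18
iteration 3: select J,K (d=7, Q=-285/2); attach at lengths (-43/12, 127/12); label the merged cluster JK
  updated: d(DTV,JK)=59/4, d(JK,L)=22, d(JK,Z)=55/2
iteration 4: select DTV,JK (d=59/4, Q=-403/4); attach at lengths (125/16, 111/16); label the merged cluster DJKTV
  updated: d(DJKTV,L)=81/4, d(DJKTV,Z)=123/8
iteration 5: select DJKTV,L (d=81/4, Q=-477/8); attach at lengths (93/16, 231/16); label the merged cluster DJKLTV
  updated: d(DJKLTV,Z)=153/16
iteration 6: select DJKLTV,Z (d=153/16); attach at lengths (153/32, 153/32); label the merged cluster DJKLTVZ
final tree: (((((D:27/5,T:-7/5):99/16,V:181/16):125/16,(J:-43/12,K:127/12):111/16):93/16,L:231/16):153/32,Z:153/32)
total length: 1169/16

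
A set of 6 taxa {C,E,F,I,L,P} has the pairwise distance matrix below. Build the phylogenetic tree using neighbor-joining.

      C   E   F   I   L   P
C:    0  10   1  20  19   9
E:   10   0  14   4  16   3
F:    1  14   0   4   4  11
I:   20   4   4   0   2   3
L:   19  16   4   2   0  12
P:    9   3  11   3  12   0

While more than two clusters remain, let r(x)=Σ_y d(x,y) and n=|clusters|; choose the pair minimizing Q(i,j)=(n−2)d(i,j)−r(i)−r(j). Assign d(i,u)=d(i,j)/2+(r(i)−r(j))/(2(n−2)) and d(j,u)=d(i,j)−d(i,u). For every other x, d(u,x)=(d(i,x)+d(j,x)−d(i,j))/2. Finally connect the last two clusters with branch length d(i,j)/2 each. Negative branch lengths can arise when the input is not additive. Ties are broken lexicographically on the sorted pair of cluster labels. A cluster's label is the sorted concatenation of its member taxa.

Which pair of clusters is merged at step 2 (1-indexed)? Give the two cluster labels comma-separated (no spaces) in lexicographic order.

step 1: merge (C,F) at d=1, Q=-89; branch lengths C→29/8, F→-21/8; new cluster CF
  updated: d(CF,E)=23/2, d(CF,I)=23/2, d(CF,L)=11, d(CF,P)=19/2
step 2: merge (I,L) at d=2, Q=-111/2; branch lengths I→-29/12, L→53/12; new cluster IL
  updated: d(CF,IL)=41/4, d(E,IL)=9, d(IL,P)=13/2
step 3: merge (CF,IL) at d=41/4, Q=-73/2; branch lengths CF→13/2, IL→15/4; new cluster CFIL
  updated: d(CFIL,E)=41/8, d(CFIL,P)=23/8
step 4: merge (CFIL,E) at d=41/8, Q=-11; branch lengths CFIL→5/2, E→21/8; new cluster CEFIL
  updated: d(CEFIL,P)=3/8
step 5: merge (CEFIL,P) at d=3/8; branch lengths CEFIL→3/16, P→3/16; new cluster CEFILP
final tree: ((((C:29/8,F:-21/8):13/2,(I:-29/12,L:53/12):15/4):5/2,E:21/8):3/16,P:3/16)
total length: 75/4

I,L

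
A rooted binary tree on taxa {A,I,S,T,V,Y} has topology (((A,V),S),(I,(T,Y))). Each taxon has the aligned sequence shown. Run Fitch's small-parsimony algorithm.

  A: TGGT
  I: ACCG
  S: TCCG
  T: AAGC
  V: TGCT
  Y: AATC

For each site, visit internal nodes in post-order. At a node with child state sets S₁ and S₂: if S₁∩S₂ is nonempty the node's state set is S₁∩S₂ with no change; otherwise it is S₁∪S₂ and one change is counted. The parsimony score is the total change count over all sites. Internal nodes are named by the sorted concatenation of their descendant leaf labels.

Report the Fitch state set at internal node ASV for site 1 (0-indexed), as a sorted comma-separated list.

C,G

[col 0] AV: children A:{T}, V:{T} ∩→ {T}; cost 0
[col 0] ASV: children AV:{T}, S:{T} ∩→ {T}; cost 0
[col 0] TY: children T:{A}, Y:{A} ∩→ {A}; cost 0
[col 0] ITY: children I:{A}, TY:{A} ∩→ {A}; cost 0
[col 0] AISTVY: children ASV:{T}, ITY:{A} ∪→ {A,T}; cost 1
[col 1] AV: children A:{G}, V:{G} ∩→ {G}; cost 0
[col 1] ASV: children AV:{G}, S:{C} ∪→ {C,G}; cost 1
[col 1] TY: children T:{A}, Y:{A} ∩→ {A}; cost 0
[col 1] ITY: children I:{C}, TY:{A} ∪→ {A,C}; cost 1
[col 1] AISTVY: children ASV:{C,G}, ITY:{A,C} ∩→ {C}; cost 0
[col 2] AV: children A:{G}, V:{C} ∪→ {C,G}; cost 1
[col 2] ASV: children AV:{C,G}, S:{C} ∩→ {C}; cost 0
[col 2] TY: children T:{G}, Y:{T} ∪→ {G,T}; cost 1
[col 2] ITY: children I:{C}, TY:{G,T} ∪→ {C,G,T}; cost 1
[col 2] AISTVY: children ASV:{C}, ITY:{C,G,T} ∩→ {C}; cost 0
[col 3] AV: children A:{T}, V:{T} ∩→ {T}; cost 0
[col 3] ASV: children AV:{T}, S:{G} ∪→ {G,T}; cost 1
[col 3] TY: children T:{C}, Y:{C} ∩→ {C}; cost 0
[col 3] ITY: children I:{G}, TY:{C} ∪→ {C,G}; cost 1
[col 3] AISTVY: children ASV:{G,T}, ITY:{C,G} ∩→ {G}; cost 0
per-site changes: [1, 2, 3, 2]; total = 8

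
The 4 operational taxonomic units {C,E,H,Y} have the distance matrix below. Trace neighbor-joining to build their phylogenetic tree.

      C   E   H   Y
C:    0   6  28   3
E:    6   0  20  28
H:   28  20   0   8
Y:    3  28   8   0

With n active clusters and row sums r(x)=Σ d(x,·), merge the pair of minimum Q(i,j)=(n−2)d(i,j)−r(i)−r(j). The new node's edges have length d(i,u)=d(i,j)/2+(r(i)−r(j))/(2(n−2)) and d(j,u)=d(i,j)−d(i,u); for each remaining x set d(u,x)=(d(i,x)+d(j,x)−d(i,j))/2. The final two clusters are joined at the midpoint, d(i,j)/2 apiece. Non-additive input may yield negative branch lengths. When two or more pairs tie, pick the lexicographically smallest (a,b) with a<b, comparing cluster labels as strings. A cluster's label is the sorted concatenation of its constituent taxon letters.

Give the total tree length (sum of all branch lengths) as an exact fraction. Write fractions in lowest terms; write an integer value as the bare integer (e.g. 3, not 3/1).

step 1: merge (C,E) at d=6, Q=-79; branch lengths C→-5/4, E→29/4; new cluster CE
  updated: d(CE,H)=21, d(CE,Y)=25/2
step 2: merge (CE,H) at d=21, Q=-83/2; branch lengths CE→51/4, H→33/4; new cluster CEH
  updated: d(CEH,Y)=-1/4
step 3: merge (CEH,Y) at d=-1/4; branch lengths CEH→-1/8, Y→-1/8; new cluster CEHY
final tree: (((C:-5/4,E:29/4):51/4,H:33/4):-1/8,Y:-1/8)
total length: 107/4

107/4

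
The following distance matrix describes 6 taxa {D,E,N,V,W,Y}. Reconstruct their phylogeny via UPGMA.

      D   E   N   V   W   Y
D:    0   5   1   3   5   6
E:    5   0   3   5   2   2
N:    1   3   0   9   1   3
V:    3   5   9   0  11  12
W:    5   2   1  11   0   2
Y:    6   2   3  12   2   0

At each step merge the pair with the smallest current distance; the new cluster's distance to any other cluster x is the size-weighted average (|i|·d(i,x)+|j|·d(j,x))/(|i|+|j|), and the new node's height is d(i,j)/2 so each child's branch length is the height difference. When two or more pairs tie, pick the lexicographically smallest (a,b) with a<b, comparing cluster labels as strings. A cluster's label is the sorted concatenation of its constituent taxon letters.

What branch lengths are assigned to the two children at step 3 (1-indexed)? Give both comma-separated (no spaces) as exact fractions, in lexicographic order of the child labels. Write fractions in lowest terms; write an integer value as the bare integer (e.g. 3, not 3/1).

0,1

step 1: merge (D,N) at d=1; branch lengths D→1/2, N→1/2; new cluster DN
  updated: d(DN,E)=4, d(DN,V)=6, d(DN,W)=3, d(DN,Y)=9/2
step 2: merge (E,W) at d=2; branch lengths E→1, W→1; new cluster EW
  updated: d(DN,EW)=7/2, d(EW,V)=8, d(EW,Y)=2
step 3: merge (EW,Y) at d=2; branch lengths EW→0, Y→1; new cluster EWY
  updated: d(DN,EWY)=23/6, d(EWY,V)=28/3
step 4: merge (DN,EWY) at d=23/6; branch lengths DN→17/12, EWY→11/12; new cluster DENWY
  updated: d(DENWY,V)=8
step 5: merge (DENWY,V) at d=8; branch lengths DENWY→25/12, V→4; new cluster DENVWY
final tree: (((D:1/2,N:1/2):17/12,((E:1,W:1):0,Y:1):11/12):25/12,V:4)
total length: 149/12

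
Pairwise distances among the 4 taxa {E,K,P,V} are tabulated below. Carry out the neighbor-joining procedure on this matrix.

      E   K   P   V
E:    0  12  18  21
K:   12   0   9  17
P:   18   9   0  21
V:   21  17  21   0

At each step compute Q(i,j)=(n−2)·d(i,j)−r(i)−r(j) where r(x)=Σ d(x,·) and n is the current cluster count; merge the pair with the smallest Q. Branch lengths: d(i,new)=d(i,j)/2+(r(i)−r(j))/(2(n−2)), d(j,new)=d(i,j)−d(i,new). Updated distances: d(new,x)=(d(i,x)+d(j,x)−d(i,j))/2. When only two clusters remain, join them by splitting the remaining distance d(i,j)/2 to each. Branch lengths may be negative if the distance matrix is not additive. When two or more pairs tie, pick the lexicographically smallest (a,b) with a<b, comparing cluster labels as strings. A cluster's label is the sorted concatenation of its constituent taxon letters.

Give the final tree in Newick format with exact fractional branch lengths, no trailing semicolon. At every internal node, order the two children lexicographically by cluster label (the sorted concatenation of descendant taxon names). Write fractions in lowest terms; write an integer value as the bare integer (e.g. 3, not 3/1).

(((E:17/2,V:25/2):2,K:2):7/2,P:7/2)

1. join E+V (d=21, Q=-68) ⇒ EV; edges |E|=17/2, |V|=25/2
  updated: d(EV,K)=4, d(EV,P)=9
2. join EV+K (d=4, Q=-22) ⇒ EKV; edges |EV|=2, |K|=2
  updated: d(EKV,P)=7
3. join EKV+P (d=7) ⇒ EKPV; edges |EKV|=7/2, |P|=7/2
final tree: (((E:17/2,V:25/2):2,K:2):7/2,P:7/2)
total length: 32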